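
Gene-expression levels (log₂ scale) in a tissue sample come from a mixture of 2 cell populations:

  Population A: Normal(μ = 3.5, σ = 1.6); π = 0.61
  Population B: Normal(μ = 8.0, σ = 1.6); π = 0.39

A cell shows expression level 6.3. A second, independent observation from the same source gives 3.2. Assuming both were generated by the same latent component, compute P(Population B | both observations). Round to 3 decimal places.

0.019

By Bayes' theorem, P(k | x) = π_k f_k(x) / Σ_j π_j f_j(x).
Since both observations come from the same component, the likelihood for component k is f_k(x₁)·f_k(x₂).
  p_A = [(1/(1.6·√(2π)))·exp(−(6.3−3.5)²/(2·1.6²)) = 0.249339·exp(-1.53125) = 0.0539233] × [0.244994] = 0.0132109
  p_B = [(1/(1.6·√(2π)))·exp(−(6.3−8.0)²/(2·1.6²)) = 0.249339·exp(-0.56445) = 0.141792] × [0.00276991] = 0.00039275
Multiply by the mixture weights:
  π_A·p_A = 0.61 × 0.0132109 = 0.00805865
  π_B·p_B = 0.39 × 0.00039275 = 0.000153172
Denominator: 0.00805865 + 0.000153172 = 0.00821183
So the posterior for Population B is 0.000153172 / 0.00821183 ≈ 0.019.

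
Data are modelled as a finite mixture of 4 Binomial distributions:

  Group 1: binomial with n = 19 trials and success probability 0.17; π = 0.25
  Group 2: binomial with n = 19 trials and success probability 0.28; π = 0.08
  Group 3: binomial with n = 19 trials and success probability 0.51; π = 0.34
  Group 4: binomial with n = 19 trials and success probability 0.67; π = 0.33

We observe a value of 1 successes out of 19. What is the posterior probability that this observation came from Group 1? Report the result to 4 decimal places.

The responsibility of component k is P(Z=k) f_k(x) divided by Σ_j P(Z=j) f_j(x).
Evaluate each component's likelihood at the observed value:
  p_1 = C(19,1)·0.17^1·0.83^18 = 19·0.17·0.0349467 = 0.112878
  p_2 = C(19,1)·0.28^1·0.72^18 = 19·0.28·0.00270386 = 0.0143846
  p_3 = C(19,1)·0.51^1·0.49^18 = 19·0.51·2.65173e-06 = 2.56953e-05
  p_4 = C(19,1)·0.67^1·0.33^18 = 19·0.67·2.15403e-09 = 2.74207e-08
Prior × likelihood for each component:
  P(Z=1)·p_1 = 0.25 × 0.112878 = 0.0282194
  P(Z=2)·p_2 = 0.08 × 0.0143846 = 0.00115076
  P(Z=3)·p_3 = 0.34 × 2.56953e-05 = 8.73639e-06
  P(Z=4)·p_4 = 0.33 × 2.74207e-08 = 9.04885e-09
Evidence: 0.0282194 + 0.00115076 + 8.73639e-06 + 9.04885e-09 = 0.0293789
P(Group 1 | the observation) ≈ 0.9605

0.9605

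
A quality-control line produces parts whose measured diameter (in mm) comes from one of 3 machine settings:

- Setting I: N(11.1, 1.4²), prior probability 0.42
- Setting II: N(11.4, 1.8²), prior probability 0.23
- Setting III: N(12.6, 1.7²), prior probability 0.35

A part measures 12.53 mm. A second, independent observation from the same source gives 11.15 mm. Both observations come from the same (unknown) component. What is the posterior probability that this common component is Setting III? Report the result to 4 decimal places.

0.3127

Posterior ∝ prior × likelihood, so P(k | x) ∝ P(Z=k) f_k(x); normalise over all components.
Since both observations come from the same component, the likelihood for component k is f_k(x₁)·f_k(x₂).
  f_I = [(1/(1.4·√(2π)))·exp(−(12.53−11.1)²/(2·1.4²)) = 0.284959·exp(-0.52166) = 0.169133] × [0.284777] = 0.0481653
  f_II = [(1/(1.8·√(2π)))·exp(−(12.53−11.4)²/(2·1.8²)) = 0.221635·exp(-0.19705) = 0.181995] × [0.219507] = 0.0399491
  f_III = [(1/(1.7·√(2π)))·exp(−(12.53−12.6)²/(2·1.7²)) = 0.234672·exp(-0.00085) = 0.234473] × [0.163112] = 0.0382453
Unnormalised posteriors:
  P(Z=I)·f_I = 0.42 × 0.0481653 = 0.0202294
  P(Z=II)·f_II = 0.23 × 0.0399491 = 0.0091883
  P(Z=III)·f_III = 0.35 × 0.0382453 = 0.0133858
Marginal: 0.0202294 + 0.0091883 + 0.0133858 = 0.0428036
Responsibility of Setting III: 0.0133858 / 0.0428036 ≈ 0.3127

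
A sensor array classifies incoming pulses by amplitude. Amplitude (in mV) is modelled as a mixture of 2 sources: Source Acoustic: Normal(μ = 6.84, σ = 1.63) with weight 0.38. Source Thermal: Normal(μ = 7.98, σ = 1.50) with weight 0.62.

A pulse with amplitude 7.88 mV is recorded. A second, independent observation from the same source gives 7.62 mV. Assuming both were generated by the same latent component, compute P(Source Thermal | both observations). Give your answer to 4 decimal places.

The responsibility of component k is π_k f_k(x) divided by Σ_j π_j f_j(x).
Since both observations come from the same component, the likelihood for component k is f_k(x₁)·f_k(x₂).
  f_Acoustic = [(1/(1.63·√(2π)))·exp(−(7.88−6.84)²/(2·1.63²)) = 0.244750·exp(-0.20355) = 0.199675] × [0.218272] = 0.0435835
  f_Thermal = [(1/(1.50·√(2π)))·exp(−(7.88−7.98)²/(2·1.50²)) = 0.265962·exp(-0.00222) = 0.265371] × [0.258411] = 0.0685748
Prior × likelihood for each component:
  π_Acoustic·f_Acoustic = 0.38 × 0.0435835 = 0.0165617
  π_Thermal·f_Thermal = 0.62 × 0.0685748 = 0.0425164
Normaliser: 0.0165617 + 0.0425164 = 0.0590781
P(Source Thermal | data) = 0.0425164 / 0.0590781 ≈ 0.7197

0.7197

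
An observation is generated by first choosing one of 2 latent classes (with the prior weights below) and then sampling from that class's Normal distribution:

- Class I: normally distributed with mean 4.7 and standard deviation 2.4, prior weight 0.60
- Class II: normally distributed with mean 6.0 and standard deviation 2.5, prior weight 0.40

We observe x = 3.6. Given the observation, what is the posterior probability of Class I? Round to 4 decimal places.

By Bayes' theorem, P(k | x) = w_k f_k(x) / Σ_j w_j f_j(x).
Evaluate each component's likelihood at the observed value:
  p_I = 0.149652
  p_II = 0.100658
Weight by the priors:
  w_I·p_I = 0.60 × 0.149652 = 0.0897913
  w_II·p_II = 0.40 × 0.100658 = 0.0402631
Normaliser: 0.0897913 + 0.0402631 = 0.130054
Responsibility of Class I: 0.0897913 / 0.130054 ≈ 0.6904

0.6904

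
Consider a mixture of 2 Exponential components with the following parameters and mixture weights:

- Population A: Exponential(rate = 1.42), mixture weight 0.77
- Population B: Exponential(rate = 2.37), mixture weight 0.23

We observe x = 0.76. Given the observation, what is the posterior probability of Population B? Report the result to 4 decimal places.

By Bayes' theorem, P(k | x) = π_k f_k(x) / Σ_j π_j f_j(x).
Exponential densities:
  L_A = 0.482612
  L_B = 0.391289
Multiply by the mixture weights:
  π_A·L_A = 0.77 × 0.482612 = 0.371611
  π_B·L_B = 0.23 × 0.391289 = 0.0899964
Normaliser: 0.371611 + 0.0899964 = 0.461607
So the posterior for Population B is 0.0899964 / 0.461607 ≈ 0.1950.

0.1950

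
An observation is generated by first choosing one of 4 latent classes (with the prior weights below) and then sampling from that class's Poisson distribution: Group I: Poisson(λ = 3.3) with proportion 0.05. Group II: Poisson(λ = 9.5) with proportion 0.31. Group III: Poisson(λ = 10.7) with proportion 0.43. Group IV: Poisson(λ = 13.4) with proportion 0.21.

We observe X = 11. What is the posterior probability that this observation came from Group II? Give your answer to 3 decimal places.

P(component k | x) = π_k·f_k(x) / marginal(x), where marginal(x) = Σ_j π_j·f_j(x).
Evaluate each component's likelihood at the observed value:
  f_I = 0.00046701
  f_II = 0.106661
  f_III = 0.118882
  f_IV = 0.0949404
Unnormalised posteriors:
  π_I·f_I = 0.05 × 0.00046701 = 2.33505e-05
  π_II·f_II = 0.31 × 0.106661 = 0.033065
  π_III·f_III = 0.43 × 0.118882 = 0.0511191
  π_IV·f_IV = 0.21 × 0.0949404 = 0.0199375
Sum: 2.33505e-05 + 0.033065 + 0.0511191 + 0.0199375 = 0.104145
Responsibility of Group II: 0.033065 / 0.104145 ≈ 0.317

0.317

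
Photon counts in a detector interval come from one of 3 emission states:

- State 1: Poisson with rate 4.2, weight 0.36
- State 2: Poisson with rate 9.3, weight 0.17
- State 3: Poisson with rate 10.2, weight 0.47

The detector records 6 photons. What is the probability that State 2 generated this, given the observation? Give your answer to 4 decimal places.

0.1694

Posterior ∝ prior × likelihood, so P(k | x) ∝ w_k f_k(x); normalise over all components.
Evaluate each component's likelihood at the observed value:
  p_1 = e^(−4.2)·4.2^6/6! = 0.114321
  p_2 = e^(−9.3)·9.3^6/6! = 0.0821536
  p_3 = e^(−10.2)·10.2^6/6! = 0.0581386
Prior × likelihood for each component:
  w_1·p_1 = 0.36 × 0.114321 = 0.0411556
  w_2·p_2 = 0.17 × 0.0821536 = 0.0139661
  w_3·p_3 = 0.47 × 0.0581386 = 0.0273252
Sum: 0.0411556 + 0.0139661 + 0.0273252 = 0.0824469
P(State 2 | the observation) ≈ 0.1694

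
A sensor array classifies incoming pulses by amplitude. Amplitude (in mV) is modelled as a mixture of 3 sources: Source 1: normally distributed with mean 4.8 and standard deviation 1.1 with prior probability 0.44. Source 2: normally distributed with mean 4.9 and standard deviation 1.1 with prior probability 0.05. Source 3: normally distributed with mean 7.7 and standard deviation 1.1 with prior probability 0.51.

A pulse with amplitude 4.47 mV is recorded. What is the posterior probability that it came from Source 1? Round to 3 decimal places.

0.888

Posterior ∝ prior × likelihood, so P(k | x) ∝ π_k f_k(x); normalise over all components.
Evaluate each component's likelihood at the observed value:
  f_1 = 0.346716
  f_2 = 0.335997
  f_3 = 0.00486658
Weight by the priors:
  π_1·f_1 = 0.44 × 0.346716 = 0.152555
  π_2·f_2 = 0.05 × 0.335997 = 0.0167998
  π_3·f_3 = 0.51 × 0.00486658 = 0.00248195
Normaliser: 0.152555 + 0.0167998 + 0.00248195 = 0.171837
So the posterior for Source 1 is 0.152555 / 0.171837 ≈ 0.888.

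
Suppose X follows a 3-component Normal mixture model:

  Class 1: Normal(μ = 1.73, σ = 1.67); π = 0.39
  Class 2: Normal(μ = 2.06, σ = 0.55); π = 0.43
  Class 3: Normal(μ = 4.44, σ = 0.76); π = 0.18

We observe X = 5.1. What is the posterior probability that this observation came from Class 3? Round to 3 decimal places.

P(component k | x) = w_k·f_k(x) / marginal(x), where marginal(x) = Σ_j w_j·f_j(x).
Evaluate each component's likelihood at the observed value:
  f_1 = (1/(1.67·√(2π)))·exp(−(5.1−1.73)²/(2·1.67²)) = 0.238888·exp(-2.03609) = 0.031184
  f_2 = (1/(0.55·√(2π)))·exp(−(5.1−2.06)²/(2·0.55²)) = 0.725350·exp(-15.27537) = 1.68476e-07
  f_3 = (1/(0.76·√(2π)))·exp(−(5.1−4.44)²/(2·0.76²)) = 0.524924·exp(-0.37708) = 0.360026
Weight by the priors:
  w_1·f_1 = 0.39 × 0.031184 = 0.0121617
  w_2·f_2 = 0.43 × 1.68476e-07 = 7.24446e-08
  w_3·f_3 = 0.18 × 0.360026 = 0.0648047
Sum: 0.0121617 + 7.24446e-08 + 0.0648047 = 0.0769665
Responsibility of Class 3: 0.0648047 / 0.0769665 ≈ 0.842

0.842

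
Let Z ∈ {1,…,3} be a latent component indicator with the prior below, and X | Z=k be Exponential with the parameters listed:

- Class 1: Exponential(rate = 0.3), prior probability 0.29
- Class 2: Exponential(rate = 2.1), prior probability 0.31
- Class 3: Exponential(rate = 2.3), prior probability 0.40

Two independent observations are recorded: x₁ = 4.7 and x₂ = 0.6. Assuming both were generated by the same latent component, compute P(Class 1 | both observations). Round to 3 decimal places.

Apply Bayes' rule: the posterior for each component is proportional to its prior times its likelihood at x.
Since both observations come from the same component, the likelihood for component k is f_k(x₁)·f_k(x₂).
  f_1 = [0.073243] × [0.250581] = 0.0183533
  f_2 = [0.000108576] × [0.595673] = 6.46757e-05
  f_3 = [4.6452e-05] × [0.578631] = 2.68786e-05
Weight by the priors:
  P(Z=1)·f_1 = 0.29 × 0.0183533 = 0.00532246
  P(Z=2)·f_2 = 0.31 × 6.46757e-05 = 2.00495e-05
  P(Z=3)·f_3 = 0.40 × 2.68786e-05 = 1.07514e-05
Denominator: 0.00532246 + 2.00495e-05 + 1.07514e-05 = 0.00535326
P(Class 1 | x) = 0.00532246 / 0.00535326 ≈ 0.994

0.994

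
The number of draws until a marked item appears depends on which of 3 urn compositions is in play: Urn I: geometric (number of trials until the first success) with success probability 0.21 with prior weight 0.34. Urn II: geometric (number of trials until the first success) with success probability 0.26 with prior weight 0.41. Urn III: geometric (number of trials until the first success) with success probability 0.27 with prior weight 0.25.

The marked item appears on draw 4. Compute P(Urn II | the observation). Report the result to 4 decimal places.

0.4127

P(component k | x) = π_k·f_k(x) / marginal(x), where marginal(x) = Σ_j π_j·f_j(x).
Geometric probabilities:
  L_I = 0.21·(1−0.21)^3 = 0.21·0.493039 = 0.103538
  L_II = 0.26·(1−0.26)^3 = 0.26·0.405224 = 0.105358
  L_III = 0.27·(1−0.27)^3 = 0.27·0.389017 = 0.105035
Prior × likelihood for each component:
  π_I·L_I = 0.34 × 0.103538 = 0.035203
  π_II·L_II = 0.41 × 0.105358 = 0.0431969
  π_III·L_III = 0.25 × 0.105035 = 0.0262586
Marginal: 0.035203 + 0.0431969 + 0.0262586 = 0.104659
P(Urn II | 4) ≈ 0.4127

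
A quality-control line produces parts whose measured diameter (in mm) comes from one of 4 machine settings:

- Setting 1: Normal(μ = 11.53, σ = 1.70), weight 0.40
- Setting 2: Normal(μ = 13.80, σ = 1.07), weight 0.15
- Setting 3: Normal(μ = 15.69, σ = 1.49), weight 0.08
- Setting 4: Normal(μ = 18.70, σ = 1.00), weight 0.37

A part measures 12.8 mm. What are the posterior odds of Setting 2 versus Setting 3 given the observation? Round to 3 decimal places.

Only the two components matter; the odds are (π_i f_i(x)) / (π_j f_j(x)).
Normal densities:
  f_1 = (1/(1.70·√(2π)))·exp(−(12.8−11.53)²/(2·1.70²)) = 0.234672·exp(-0.27905) = 0.17753
  f_2 = (1/(1.07·√(2π)))·exp(−(12.8−13.80)²/(2·1.07²)) = 0.372843·exp(-0.43672) = 0.240914
  f_3 = (1/(1.49·√(2π)))·exp(−(12.8−15.69)²/(2·1.49²)) = 0.267746·exp(-1.88102) = 0.0408139
  f_4 = (1/(1.00·√(2π)))·exp(−(12.8−18.70)²/(2·1.00²)) = 0.398942·exp(-17.40500) = 1.10158e-08
Odds = (0.15/0.08) × (0.240914/0.0408139) = 1.875 × 5.90274 ≈ 11.068

11.068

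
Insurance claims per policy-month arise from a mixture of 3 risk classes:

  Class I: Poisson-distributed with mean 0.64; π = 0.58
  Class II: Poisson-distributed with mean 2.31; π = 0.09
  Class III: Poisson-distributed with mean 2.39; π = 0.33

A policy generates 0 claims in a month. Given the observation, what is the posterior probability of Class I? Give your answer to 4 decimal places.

0.8865

By Bayes' theorem, P(k | x) = P(Z=k) f_k(x) / Σ_j P(Z=j) f_j(x).
Evaluate each component's likelihood at the observed value:
  f_I = e^(−0.64)·0.64^0/0! = 0.527292
  f_II = e^(−2.31)·2.31^0/0! = 0.0992613
  f_III = e^(−2.39)·2.39^0/0! = 0.0916297
Weight by the priors:
  P(Z=I)·f_I = 0.58 × 0.527292 = 0.30583
  P(Z=II)·f_II = 0.09 × 0.0992613 = 0.00893351
  P(Z=III)·f_III = 0.33 × 0.0916297 = 0.0302378
Evidence: 0.30583 + 0.00893351 + 0.0302378 = 0.345001
P(Class I | data) ≈ 0.8865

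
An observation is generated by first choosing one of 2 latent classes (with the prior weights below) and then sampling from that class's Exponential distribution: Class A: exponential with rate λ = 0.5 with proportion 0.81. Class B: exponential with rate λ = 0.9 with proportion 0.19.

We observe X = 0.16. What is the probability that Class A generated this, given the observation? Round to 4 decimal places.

0.7163

By Bayes' theorem, P(k | x) = π_k f_k(x) / Σ_j π_j f_j(x).
Evaluate each component's likelihood at the observed value:
  f_A = 0.5·e^(−0.5·0.16) = 0.5·e^(−0.0800) = 0.461558
  f_B = 0.9·e^(−0.9·0.16) = 0.9·e^(−0.1440) = 0.779299
Weight by the priors:
  π_A·f_A = 0.81 × 0.461558 = 0.373862
  π_B·f_B = 0.19 × 0.779299 = 0.148067
Denominator: 0.373862 + 0.148067 = 0.521929
So the posterior for Class A is 0.373862 / 0.521929 ≈ 0.7163.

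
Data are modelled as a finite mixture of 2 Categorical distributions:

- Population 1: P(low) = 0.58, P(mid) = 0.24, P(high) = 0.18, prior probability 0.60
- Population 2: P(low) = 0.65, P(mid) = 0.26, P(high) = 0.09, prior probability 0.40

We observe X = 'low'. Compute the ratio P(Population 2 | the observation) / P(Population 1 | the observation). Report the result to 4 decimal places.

Since P(k|x) ∝ w_k f_k(x), the posterior odds are w_i f_i(x) / (w_j f_j(x)).
Categorical probabilities:
  f_1 = P(low | comp) = 0.58
  f_2 = P(low | comp) = 0.65
Odds = (0.40/0.60) × (0.65/0.58) = 0.666667 × 1.12069 ≈ 0.7471

0.7471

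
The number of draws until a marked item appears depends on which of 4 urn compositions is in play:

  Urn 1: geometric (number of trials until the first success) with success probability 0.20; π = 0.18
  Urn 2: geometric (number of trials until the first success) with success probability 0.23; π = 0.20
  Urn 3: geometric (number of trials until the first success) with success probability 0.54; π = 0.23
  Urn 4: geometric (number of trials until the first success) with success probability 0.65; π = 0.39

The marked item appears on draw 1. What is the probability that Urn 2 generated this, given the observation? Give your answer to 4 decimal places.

0.1001

The responsibility of component k is π_k f_k(x) divided by Σ_j π_j f_j(x).
Component likelihoods at x = 1:
  f_1 = 0.2
  f_2 = 0.23
  f_3 = 0.54
  f_4 = 0.65
Weight by the priors:
  π_1·f_1 = 0.18 × 0.2 = 0.036
  π_2·f_2 = 0.20 × 0.23 = 0.046
  π_3·f_3 = 0.23 × 0.54 = 0.1242
  π_4·f_4 = 0.39 × 0.65 = 0.2535
Sum: 0.036 + 0.046 + 0.1242 + 0.2535 = 0.4597
Responsibility of Urn 2: 0.046 / 0.4597 ≈ 0.1001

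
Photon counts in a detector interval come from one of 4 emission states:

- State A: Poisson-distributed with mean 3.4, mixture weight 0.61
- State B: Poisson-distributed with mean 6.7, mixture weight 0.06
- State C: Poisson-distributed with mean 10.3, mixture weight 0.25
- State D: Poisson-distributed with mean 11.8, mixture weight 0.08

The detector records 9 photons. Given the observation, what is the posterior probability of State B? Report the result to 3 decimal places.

0.119

Apply Bayes' rule: the posterior for each component is proportional to its prior times its likelihood at x.
Component likelihoods at x = 9 photons:
  f_A = e^(−3.4)·3.4^9/9! = 0.00558401
  f_B = e^(−6.7)·6.7^9/9! = 0.0922863
  f_C = e^(−10.3)·10.3^9/9! = 0.120931
  f_D = e^(−11.8)·11.8^9/9! = 0.0917276
Unnormalised posteriors:
  π_A·f_A = 0.61 × 0.00558401 = 0.00340624
  π_B·f_B = 0.06 × 0.0922863 = 0.00553718
  π_C·f_C = 0.25 × 0.120931 = 0.0302328
  π_D·f_D = 0.08 × 0.0917276 = 0.00733821
Denominator: 0.00340624 + 0.00553718 + 0.0302328 + 0.00733821 = 0.0465145
Responsibility of State B: 0.00553718 / 0.0465145 ≈ 0.119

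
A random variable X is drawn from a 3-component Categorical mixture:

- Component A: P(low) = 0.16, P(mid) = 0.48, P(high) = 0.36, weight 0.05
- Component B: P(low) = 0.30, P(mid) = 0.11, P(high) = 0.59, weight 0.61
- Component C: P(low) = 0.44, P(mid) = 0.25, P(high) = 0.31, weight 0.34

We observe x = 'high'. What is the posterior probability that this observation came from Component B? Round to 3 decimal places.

Apply Bayes' rule: the posterior for each component is proportional to its prior times its likelihood at x.
Component likelihoods at x = 'high':
  f_A = P(high | comp) = 0.36
  f_B = P(high | comp) = 0.59
  f_C = P(high | comp) = 0.31
Weight by the priors:
  π_A·f_A = 0.05 × 0.36 = 0.018
  π_B·f_B = 0.61 × 0.59 = 0.3599
  π_C·f_C = 0.34 × 0.31 = 0.1054
Sum: 0.018 + 0.3599 + 0.1054 = 0.4833
Responsibility of Component B: 0.3599 / 0.4833 ≈ 0.745

0.745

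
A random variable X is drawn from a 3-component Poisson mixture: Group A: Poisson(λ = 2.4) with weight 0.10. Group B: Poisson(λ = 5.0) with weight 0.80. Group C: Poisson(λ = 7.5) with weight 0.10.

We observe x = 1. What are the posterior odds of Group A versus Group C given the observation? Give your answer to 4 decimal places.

52.4870

The posterior odds equal the prior odds times the likelihood ratio: (π_i/π_j)·(f_i(x)/f_j(x)).
Evaluate each component's likelihood at the observed value:
  f_A = e^(−2.4)·2.4^1/1! = 0.217723
  f_B = e^(−5.0)·5.0^1/1! = 0.0336897
  f_C = e^(−7.5)·7.5^1/1! = 0.00414813
Odds = (0.10/0.10) × (0.217723/0.00414813) = 1 × 52.487 ≈ 52.4870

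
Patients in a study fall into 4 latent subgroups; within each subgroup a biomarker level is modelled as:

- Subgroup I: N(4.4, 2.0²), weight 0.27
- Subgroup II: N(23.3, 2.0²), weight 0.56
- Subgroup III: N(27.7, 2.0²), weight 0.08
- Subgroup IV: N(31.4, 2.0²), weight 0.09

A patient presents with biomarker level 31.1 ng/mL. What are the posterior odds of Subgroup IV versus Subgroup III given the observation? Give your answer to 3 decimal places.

Since P(k|x) ∝ π_k f_k(x), the posterior odds are π_i f_i(x) / (π_j f_j(x)).
Component likelihoods at x = 31.1 ng/mL:
  p_I = (1/(2.0·√(2π)))·exp(−(31.1−4.4)²/(2·2.0²)) = 0.199471·exp(-89.11125) = 3.97517e-40
  p_II = (1/(2.0·√(2π)))·exp(−(31.1−23.3)²/(2·2.0²)) = 0.199471·exp(-7.60500) = 9.93277e-05
  p_III = (1/(2.0·√(2π)))·exp(−(31.1−27.7)²/(2·2.0²)) = 0.199471·exp(-1.44500) = 0.0470245
  p_IV = (1/(2.0·√(2π)))·exp(−(31.1−31.4)²/(2·2.0²)) = 0.199471·exp(-0.01125) = 0.19724
Posterior odds = (π_IV·p_IV) / (π_III·p_III) = (0.09·0.19724) / (0.08·0.0470245) = 0.0177516 / 0.00376196 ≈ 4.719

4.719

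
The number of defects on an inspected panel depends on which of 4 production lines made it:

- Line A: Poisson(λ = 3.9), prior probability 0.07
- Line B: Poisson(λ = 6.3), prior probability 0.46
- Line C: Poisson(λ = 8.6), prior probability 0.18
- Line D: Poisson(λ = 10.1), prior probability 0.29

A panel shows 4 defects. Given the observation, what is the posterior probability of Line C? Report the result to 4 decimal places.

0.0923

The responsibility of component k is P(Z=k) f_k(x) divided by Σ_j P(Z=j) f_j(x).
Component likelihoods at x = 4 defects:
  p_A = e^(−3.9)·3.9^4/4! = 0.195119
  p_B = e^(−6.3)·6.3^4/4! = 0.12053
  p_C = e^(−8.6)·8.6^4/4! = 0.0419614
  p_D = e^(−10.1)·10.1^4/4! = 0.0178115
Weight by the priors:
  P(Z=A)·p_A = 0.07 × 0.195119 = 0.0136583
  P(Z=B)·p_B = 0.46 × 0.12053 = 0.0554439
  P(Z=C)·p_C = 0.18 × 0.0419614 = 0.00755305
  P(Z=D)·p_D = 0.29 × 0.0178115 = 0.00516533
Marginal: 0.0136583 + 0.0554439 + 0.00755305 + 0.00516533 = 0.0818206
So the posterior for Line C is 0.00755305 / 0.0818206 ≈ 0.0923.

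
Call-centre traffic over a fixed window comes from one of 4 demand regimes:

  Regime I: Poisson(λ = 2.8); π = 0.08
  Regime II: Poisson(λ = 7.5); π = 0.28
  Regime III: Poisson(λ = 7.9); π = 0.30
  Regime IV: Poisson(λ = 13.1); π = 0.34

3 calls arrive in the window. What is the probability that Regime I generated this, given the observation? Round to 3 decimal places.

0.467

P(component k | x) = π_k·f_k(x) / marginal(x), where marginal(x) = Σ_j π_j·f_j(x).
Poisson probabilities:
  f_I = 0.222484
  f_II = 0.0388887
  f_III = 0.0304652
  f_IV = 0.000766311
Unnormalised posteriors:
  π_I·f_I = 0.08 × 0.222484 = 0.0177987
  π_II·f_II = 0.28 × 0.0388887 = 0.0108888
  π_III·f_III = 0.30 × 0.0304652 = 0.00913955
  π_IV·f_IV = 0.34 × 0.000766311 = 0.000260546
Normaliser: 0.0177987 + 0.0108888 + 0.00913955 + 0.000260546 = 0.0380876
So the posterior for Regime I is 0.0177987 / 0.0380876 ≈ 0.467.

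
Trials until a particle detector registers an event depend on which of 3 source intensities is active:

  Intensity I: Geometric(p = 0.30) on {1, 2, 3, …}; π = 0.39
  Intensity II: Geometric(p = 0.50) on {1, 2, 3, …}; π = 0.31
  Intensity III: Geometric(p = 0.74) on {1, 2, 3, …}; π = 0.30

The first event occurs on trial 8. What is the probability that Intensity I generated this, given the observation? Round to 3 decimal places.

0.887

The responsibility of component k is π_k f_k(x) divided by Σ_j π_j f_j(x).
Geometric probabilities:
  L_I = 0.0247063
  L_II = 0.00390625
  L_III = 5.94354e-05
Prior × likelihood for each component:
  π_I·L_I = 0.39 × 0.0247063 = 0.00963545
  π_II·L_II = 0.31 × 0.00390625 = 0.00121094
  π_III·L_III = 0.30 × 5.94354e-05 = 1.78306e-05
Sum: 0.00963545 + 0.00121094 + 1.78306e-05 = 0.0108642
P(Intensity I | the observation) ≈ 0.887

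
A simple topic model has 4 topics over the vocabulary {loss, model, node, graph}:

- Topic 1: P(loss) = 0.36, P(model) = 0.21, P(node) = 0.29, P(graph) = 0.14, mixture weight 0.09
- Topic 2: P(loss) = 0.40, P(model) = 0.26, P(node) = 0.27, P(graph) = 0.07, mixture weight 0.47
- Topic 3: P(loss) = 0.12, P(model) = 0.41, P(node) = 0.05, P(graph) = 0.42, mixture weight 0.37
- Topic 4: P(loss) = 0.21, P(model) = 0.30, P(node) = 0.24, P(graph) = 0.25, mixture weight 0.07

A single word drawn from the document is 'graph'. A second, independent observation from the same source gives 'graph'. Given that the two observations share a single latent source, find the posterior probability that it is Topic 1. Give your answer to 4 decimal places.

0.0239

The responsibility of component k is π_k f_k(x) divided by Σ_j π_j f_j(x).
Since both observations come from the same component, the likelihood for component k is f_k(x₁)·f_k(x₂).
  p_1 = [0.14] × [0.14] = 0.0196
  p_2 = [0.07] × [0.07] = 0.0049
  p_3 = [0.42] × [0.42] = 0.1764
  p_4 = [0.25] × [0.25] = 0.0625
Multiply by the mixture weights:
  π_1·p_1 = 0.09 × 0.0196 = 0.001764
  π_2·p_2 = 0.47 × 0.0049 = 0.002303
  π_3·p_3 = 0.37 × 0.1764 = 0.065268
  π_4·p_4 = 0.07 × 0.0625 = 0.004375
Sum: 0.001764 + 0.002303 + 0.065268 + 0.004375 = 0.07371
P(Topic 1 | x) ≈ 0.0239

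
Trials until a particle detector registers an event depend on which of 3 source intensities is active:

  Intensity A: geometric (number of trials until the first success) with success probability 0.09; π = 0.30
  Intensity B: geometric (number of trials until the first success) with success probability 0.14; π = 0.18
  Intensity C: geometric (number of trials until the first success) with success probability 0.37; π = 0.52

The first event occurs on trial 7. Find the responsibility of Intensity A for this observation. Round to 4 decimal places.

0.4082

Apply Bayes' rule: the posterior for each component is proportional to its prior times its likelihood at x.
Geometric probabilities:
  p_A = 0.0511082
  p_B = 0.0566394
  p_C = 0.0231337
Multiply by the mixture weights:
  π_A·p_A = 0.30 × 0.0511082 = 0.0153325
  π_B·p_B = 0.18 × 0.0566394 = 0.0101951
  π_C·p_C = 0.52 × 0.0231337 = 0.0120295
Denominator: 0.0153325 + 0.0101951 + 0.0120295 = 0.0375571
P(Intensity A | 7) ≈ 0.4082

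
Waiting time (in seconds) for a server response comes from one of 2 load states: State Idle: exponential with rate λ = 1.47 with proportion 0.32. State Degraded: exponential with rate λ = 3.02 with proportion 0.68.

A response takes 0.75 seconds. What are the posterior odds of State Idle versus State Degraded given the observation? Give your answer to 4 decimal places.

Since P(k|x) ∝ w_k f_k(x), the posterior odds are w_i f_i(x) / (w_j f_j(x)).
Evaluate each component's likelihood at the observed value:
  L_Idle = 1.47·e^(−1.47·0.75) = 1.47·e^(−1.1025) = 0.488099
  L_Degraded = 3.02·e^(−3.02·0.75) = 3.02·e^(−2.2650) = 0.313567
Posterior odds = (w_Idle·L_Idle) / (w_Degraded·L_Degraded) = (0.32·0.488099) / (0.68·0.313567) = 0.156192 / 0.213225 ≈ 0.7325

0.7325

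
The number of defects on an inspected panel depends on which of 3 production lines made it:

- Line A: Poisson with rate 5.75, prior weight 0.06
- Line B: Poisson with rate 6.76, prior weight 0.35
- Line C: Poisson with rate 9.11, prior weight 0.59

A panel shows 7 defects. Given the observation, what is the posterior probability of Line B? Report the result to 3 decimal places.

The responsibility of component k is P(Z=k) f_k(x) divided by Σ_j P(Z=j) f_j(x).
Poisson probabilities:
  p_A = e^(−5.75)·5.75^7/7! = 0.131235
  p_B = e^(−6.76)·6.76^7/7! = 0.148377
  p_C = e^(−9.11)·9.11^7/7! = 0.114229
Prior × likelihood for each component:
  P(Z=A)·p_A = 0.06 × 0.131235 = 0.00787413
  P(Z=B)·p_B = 0.35 × 0.148377 = 0.0519318
  P(Z=C)·p_C = 0.59 × 0.114229 = 0.067395
Marginal: 0.00787413 + 0.0519318 + 0.067395 = 0.127201
P(Line B | data) ≈ 0.408

0.408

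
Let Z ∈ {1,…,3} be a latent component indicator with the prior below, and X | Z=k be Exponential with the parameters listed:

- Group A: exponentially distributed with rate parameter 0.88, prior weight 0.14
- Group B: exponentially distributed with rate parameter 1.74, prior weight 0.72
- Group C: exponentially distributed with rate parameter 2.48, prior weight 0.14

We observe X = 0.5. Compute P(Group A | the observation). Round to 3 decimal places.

0.113

P(component k | x) = π_k·f_k(x) / marginal(x), where marginal(x) = Σ_j π_j·f_j(x).
Component likelihoods at x = 0.5:
  f_A = 0.566752
  f_B = 0.728976
  f_C = 0.717673
Prior × likelihood for each component:
  π_A·f_A = 0.14 × 0.566752 = 0.0793453
  π_B·f_B = 0.72 × 0.728976 = 0.524863
  π_C·f_C = 0.14 × 0.717673 = 0.100474
Denominator: 0.0793453 + 0.524863 + 0.100474 = 0.704682
P(Group A | x) ≈ 0.113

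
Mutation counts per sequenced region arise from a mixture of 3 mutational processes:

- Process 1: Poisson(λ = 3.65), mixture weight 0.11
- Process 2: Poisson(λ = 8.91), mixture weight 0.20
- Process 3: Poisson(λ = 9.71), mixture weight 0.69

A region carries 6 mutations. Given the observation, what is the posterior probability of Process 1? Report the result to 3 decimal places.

Posterior ∝ prior × likelihood, so P(k | x) ∝ w_k f_k(x); normalise over all components.
Evaluate each component's likelihood at the observed value:
  f_1 = e^(−3.65)·3.65^6/6! = 0.0853591
  f_2 = e^(−8.91)·8.91^6/6! = 0.0938361
  f_3 = e^(−9.71)·9.71^6/6! = 0.0706291
Prior × likelihood for each component:
  w_1·f_1 = 0.11 × 0.0853591 = 0.0093895
  w_2·f_2 = 0.20 × 0.0938361 = 0.0187672
  w_3·f_3 = 0.69 × 0.0706291 = 0.0487341
Denominator: 0.0093895 + 0.0187672 + 0.0487341 = 0.0768908
Responsibility of Process 1: 0.0093895 / 0.0768908 ≈ 0.122

0.122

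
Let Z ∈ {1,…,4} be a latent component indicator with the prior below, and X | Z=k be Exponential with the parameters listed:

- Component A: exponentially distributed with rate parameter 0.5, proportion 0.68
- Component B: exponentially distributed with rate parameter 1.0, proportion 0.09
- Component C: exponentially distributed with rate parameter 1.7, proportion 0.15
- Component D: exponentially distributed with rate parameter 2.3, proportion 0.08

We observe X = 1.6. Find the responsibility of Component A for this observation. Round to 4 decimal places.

P(component k | x) = π_k·f_k(x) / marginal(x), where marginal(x) = Σ_j π_j·f_j(x).
Exponential densities:
  p_A = 0.224664
  p_B = 0.201897
  p_C = 0.111987
  p_D = 0.0580128
Weight by the priors:
  π_A·p_A = 0.68 × 0.224664 = 0.152772
  π_B·p_B = 0.09 × 0.201897 = 0.0181707
  π_C·p_C = 0.15 × 0.111987 = 0.0167981
  π_D·p_D = 0.08 × 0.0580128 = 0.00464103
Sum: 0.152772 + 0.0181707 + 0.0167981 + 0.00464103 = 0.192382
So the posterior for Component A is 0.152772 / 0.192382 ≈ 0.7941.

0.7941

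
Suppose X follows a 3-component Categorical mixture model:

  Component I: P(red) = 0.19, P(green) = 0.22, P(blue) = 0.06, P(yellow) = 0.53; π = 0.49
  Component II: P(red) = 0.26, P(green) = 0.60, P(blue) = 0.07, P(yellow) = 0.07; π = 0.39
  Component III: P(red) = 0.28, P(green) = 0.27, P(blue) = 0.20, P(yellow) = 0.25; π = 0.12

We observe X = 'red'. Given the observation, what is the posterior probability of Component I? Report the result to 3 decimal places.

The responsibility of component k is π_k f_k(x) divided by Σ_j π_j f_j(x).
Evaluate each component's likelihood at the observed value:
  L_I = P(red | comp) = 0.19
  L_II = P(red | comp) = 0.26
  L_III = P(red | comp) = 0.28
Weight by the priors:
  π_I·L_I = 0.49 × 0.19 = 0.0931
  π_II·L_II = 0.39 × 0.26 = 0.1014
  π_III·L_III = 0.12 × 0.28 = 0.0336
Evidence: 0.0931 + 0.1014 + 0.0336 = 0.2281
P(Component I | x) = 0.0931 / 0.2281 ≈ 0.408

0.408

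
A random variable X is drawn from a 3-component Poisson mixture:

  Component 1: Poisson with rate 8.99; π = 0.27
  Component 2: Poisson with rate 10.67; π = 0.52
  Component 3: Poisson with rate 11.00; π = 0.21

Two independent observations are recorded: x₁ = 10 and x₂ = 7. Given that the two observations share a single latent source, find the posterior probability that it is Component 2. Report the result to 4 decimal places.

Apply Bayes' rule: the posterior for each component is proportional to its prior times its likelihood at x.
Since both observations come from the same component, the likelihood for component k is f_k(x₁)·f_k(x₂).
  L_1 = [e^(−8.99)·8.99^10/10! = 0.118448] × [0.117376] = 0.0139029
  L_2 = [e^(−10.67)·10.67^10/10! = 0.12245] × [0.0725769] = 0.00888704
  L_3 = [e^(−11.00)·11.00^10/10! = 0.119378] × [0.0645772] = 0.0077091
Weight by the priors:
  w_1·L_1 = 0.27 × 0.0139029 = 0.00375379
  w_2·L_2 = 0.52 × 0.00888704 = 0.00462126
  w_3·L_3 = 0.21 × 0.0077091 = 0.00161891
Sum: 0.00375379 + 0.00462126 + 0.00161891 = 0.00999396
P(Component 2 | x₁,x₂) = 0.00462126 / 0.00999396 ≈ 0.4624

0.4624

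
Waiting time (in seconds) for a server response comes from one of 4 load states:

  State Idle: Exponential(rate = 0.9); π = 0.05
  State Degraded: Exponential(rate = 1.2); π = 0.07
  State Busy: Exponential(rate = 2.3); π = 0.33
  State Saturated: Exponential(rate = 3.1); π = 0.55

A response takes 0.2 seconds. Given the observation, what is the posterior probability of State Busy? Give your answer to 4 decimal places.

Posterior ∝ prior × likelihood, so P(k | x) ∝ π_k f_k(x); normalise over all components.
Component likelihoods at x = 0.2 seconds:
  f_Idle = 0.9·e^(−0.9·0.2) = 0.9·e^(−0.1800) = 0.751743
  f_Degraded = 1.2·e^(−1.2·0.2) = 1.2·e^(−0.2400) = 0.943953
  f_Busy = 2.3·e^(−2.3·0.2) = 2.3·e^(−0.4600) = 1.45195
  f_Saturated = 3.1·e^(−3.1·0.2) = 3.1·e^(−0.6200) = 1.66763
Prior × likelihood for each component:
  π_Idle·f_Idle = 0.05 × 0.751743 = 0.0375872
  π_Degraded·f_Degraded = 0.07 × 0.943953 = 0.0660767
  π_Busy·f_Busy = 0.33 × 1.45195 = 0.479144
  π_Saturated·f_Saturated = 0.55 × 1.66763 = 0.917195
Evidence: 0.0375872 + 0.0660767 + 0.479144 + 0.917195 = 1.5
Responsibility of State Busy: 0.479144 / 1.5 ≈ 0.3194

0.3194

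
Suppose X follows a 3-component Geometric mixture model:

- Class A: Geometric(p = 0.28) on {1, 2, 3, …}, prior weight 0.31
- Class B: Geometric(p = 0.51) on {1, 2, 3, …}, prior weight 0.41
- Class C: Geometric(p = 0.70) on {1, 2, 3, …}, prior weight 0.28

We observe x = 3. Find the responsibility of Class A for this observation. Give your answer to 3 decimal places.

Posterior ∝ prior × likelihood, so P(k | x) ∝ P(Z=k) f_k(x); normalise over all components.
Component likelihoods at x = 3:
  p_A = 0.145152
  p_B = 0.122451
  p_C = 0.063
Weight by the priors:
  P(Z=A)·p_A = 0.31 × 0.145152 = 0.0449971
  P(Z=B)·p_B = 0.41 × 0.122451 = 0.0502049
  P(Z=C)·p_C = 0.28 × 0.063 = 0.01764
Marginal: 0.0449971 + 0.0502049 + 0.01764 = 0.112842
So the posterior for Class A is 0.0449971 / 0.112842 ≈ 0.399.

0.399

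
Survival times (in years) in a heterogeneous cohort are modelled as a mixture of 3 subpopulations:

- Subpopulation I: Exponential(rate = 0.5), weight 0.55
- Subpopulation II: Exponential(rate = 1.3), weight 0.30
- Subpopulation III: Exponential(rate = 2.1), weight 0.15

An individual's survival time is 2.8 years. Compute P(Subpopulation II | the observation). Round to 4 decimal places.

Posterior ∝ prior × likelihood, so P(k | x) ∝ P(Z=k) f_k(x); normalise over all components.
Exponential densities:
  f_I = 0.123298
  f_II = 0.034128
  f_III = 0.00586905
Prior × likelihood for each component:
  P(Z=I)·f_I = 0.55 × 0.123298 = 0.0678142
  P(Z=II)·f_II = 0.30 × 0.034128 = 0.0102384
  P(Z=III)·f_III = 0.15 × 0.00586905 = 0.000880357
Normaliser: 0.0678142 + 0.0102384 + 0.000880357 = 0.0789329
P(Subpopulation II | x) = 0.0102384 / 0.0789329 ≈ 0.1297

0.1297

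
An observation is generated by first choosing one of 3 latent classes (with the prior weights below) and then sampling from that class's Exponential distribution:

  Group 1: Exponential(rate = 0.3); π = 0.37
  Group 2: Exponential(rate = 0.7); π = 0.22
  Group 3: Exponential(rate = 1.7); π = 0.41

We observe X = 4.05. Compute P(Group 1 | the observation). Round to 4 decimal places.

Apply Bayes' rule: the posterior for each component is proportional to its prior times its likelihood at x.
Component likelihoods at x = 4.05:
  p_1 = 0.089013
  p_2 = 0.041103
  p_3 = 0.00173913
Multiply by the mixture weights:
  π_1·p_1 = 0.37 × 0.089013 = 0.0329348
  π_2·p_2 = 0.22 × 0.041103 = 0.00904265
  π_3·p_3 = 0.41 × 0.00173913 = 0.000713042
Normaliser: 0.0329348 + 0.00904265 + 0.000713042 = 0.0426905
P(Group 1 | 4.05) ≈ 0.7715

0.7715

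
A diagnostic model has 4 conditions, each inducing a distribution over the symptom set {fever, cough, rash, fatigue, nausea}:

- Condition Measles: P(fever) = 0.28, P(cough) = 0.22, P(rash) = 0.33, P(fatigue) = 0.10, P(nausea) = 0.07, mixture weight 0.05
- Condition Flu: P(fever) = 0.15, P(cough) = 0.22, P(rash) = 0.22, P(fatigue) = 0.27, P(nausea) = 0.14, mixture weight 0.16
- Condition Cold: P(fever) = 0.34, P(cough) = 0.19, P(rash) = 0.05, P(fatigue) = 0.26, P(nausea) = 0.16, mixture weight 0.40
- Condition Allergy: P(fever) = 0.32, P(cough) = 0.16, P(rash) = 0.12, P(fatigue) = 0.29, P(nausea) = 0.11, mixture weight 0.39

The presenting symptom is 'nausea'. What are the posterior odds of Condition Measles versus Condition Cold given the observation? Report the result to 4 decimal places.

0.0547

Since P(k|x) ∝ P(Z=k) f_k(x), the posterior odds are P(Z=i) f_i(x) / (P(Z=j) f_j(x)).
Evaluate each component's likelihood at the observed value:
  f_Measles = 0.07
  f_Flu = 0.14
  f_Cold = 0.16
  f_Allergy = 0.11
0.0035 / 0.064 ≈ 0.0547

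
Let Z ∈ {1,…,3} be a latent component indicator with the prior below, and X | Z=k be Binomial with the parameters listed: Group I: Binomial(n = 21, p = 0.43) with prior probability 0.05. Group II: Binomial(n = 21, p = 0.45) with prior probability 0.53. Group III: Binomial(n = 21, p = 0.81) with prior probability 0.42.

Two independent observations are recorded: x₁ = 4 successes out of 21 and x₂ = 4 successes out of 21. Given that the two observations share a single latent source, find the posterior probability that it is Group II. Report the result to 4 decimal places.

Apply Bayes' rule: the posterior for each component is proportional to its prior times its likelihood at x.
Since both observations come from the same component, the likelihood for component k is f_k(x₁)·f_k(x₂).
  f_I = [C(21,4)·0.43^4·0.57^17 = 5985·0.034188·7.07738e-05 = 0.0144814] × [0.0144814] = 0.000209711
  f_II = [C(21,4)·0.45^4·0.55^17 = 5985·0.0410063·3.85625e-05 = 0.00946411] × [0.00946411] = 8.95694e-05
  f_III = [C(21,4)·0.81^4·0.19^17 = 5985·0.430467·5.48039e-13 = 1.41194e-09] × [1.41194e-09] = 1.99357e-18
Prior × likelihood for each component:
  π_I·f_I = 0.05 × 0.000209711 = 1.04855e-05
  π_II·f_II = 0.53 × 8.95694e-05 = 4.74718e-05
  π_III·f_III = 0.42 × 1.99357e-18 = 8.37298e-19
Marginal: 1.04855e-05 + 4.74718e-05 + 8.37298e-19 = 5.79573e-05
Responsibility of Group II: 4.74718e-05 / 5.79573e-05 ≈ 0.8191

0.8191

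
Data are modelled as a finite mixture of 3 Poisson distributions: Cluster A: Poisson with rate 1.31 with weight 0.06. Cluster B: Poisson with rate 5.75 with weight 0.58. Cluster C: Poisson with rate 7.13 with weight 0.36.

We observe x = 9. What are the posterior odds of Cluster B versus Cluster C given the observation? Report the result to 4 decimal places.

The posterior odds equal the prior odds times the likelihood ratio: (π_i/π_j)·(f_i(x)/f_j(x)).
Component likelihoods at x = 9:
  L_A = e^(−1.31)·1.31^9/9! = 8.44798e-06
  L_B = e^(−5.75)·5.75^9/9! = 0.0602635
  L_C = e^(−7.13)·7.13^9/9! = 0.105081
0.0349528 / 0.0378291 ≈ 0.9240

0.9240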